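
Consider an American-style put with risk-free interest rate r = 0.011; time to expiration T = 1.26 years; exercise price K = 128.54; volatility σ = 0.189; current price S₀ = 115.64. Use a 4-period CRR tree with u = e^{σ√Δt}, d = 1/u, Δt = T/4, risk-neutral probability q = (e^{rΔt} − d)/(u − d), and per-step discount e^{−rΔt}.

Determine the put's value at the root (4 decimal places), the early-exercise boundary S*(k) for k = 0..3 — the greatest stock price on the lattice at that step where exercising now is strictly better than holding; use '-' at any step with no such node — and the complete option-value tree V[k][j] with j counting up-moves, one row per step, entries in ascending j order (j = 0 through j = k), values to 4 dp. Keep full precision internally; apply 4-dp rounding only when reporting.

price = 17.6234
boundary = - - 93.5345 104.0016
tree:
17.6234
25.4493 9.5976
35.0055 15.6767 3.3343
44.4192 24.5384 6.5583 0.0000
52.8854 35.0055 12.9000 0.0000 0.0000

params: Δt=0.31500 u=1.11191 d=0.89936 q=0.48984 e^(-rΔt)=0.99654
t_4 payoffs: 52.8854 35.0055 12.9000 0.0000 0.0000
t_3: node(3,0) S=84.1208 payoff=44.4192 vs cont=43.9746 → 44.4192 [stop]  node(3,1) S=104.0016 payoff=24.5384 vs cont=24.0938 → 24.5384 [stop]  node(3,2) S=128.5809 payoff=0.0000 vs cont=6.5583 → 6.5583 [wait]  node(3,3) S=158.9691 payoff=0.0000 vs cont=0.0000 → 0.0000 [wait]  ⇒ S*(3)=104.0016
t_2: node(2,0) S=93.5345 payoff=35.0055 vs cont=34.5609 → 35.0055 [stop]  node(2,1) S=115.6400 payoff=12.9000 vs cont=15.6767 → 15.6767 [wait]  node(2,2) S=142.9699 payoff=0.0000 vs cont=3.3343 → 3.3343 [wait]  ⇒ S*(2)=93.5345
t_1: node(1,0) S=104.0016 payoff=24.5384 vs cont=25.4493 → 25.4493 [wait]  node(1,1) S=128.5809 payoff=0.0000 vs cont=9.5976 → 9.5976 [wait]  ⇒ S*(1)=-
t_0: node(0,0) S=115.6400 payoff=12.9000 vs cont=17.6234 → 17.6234 [wait]  ⇒ S*(0)=-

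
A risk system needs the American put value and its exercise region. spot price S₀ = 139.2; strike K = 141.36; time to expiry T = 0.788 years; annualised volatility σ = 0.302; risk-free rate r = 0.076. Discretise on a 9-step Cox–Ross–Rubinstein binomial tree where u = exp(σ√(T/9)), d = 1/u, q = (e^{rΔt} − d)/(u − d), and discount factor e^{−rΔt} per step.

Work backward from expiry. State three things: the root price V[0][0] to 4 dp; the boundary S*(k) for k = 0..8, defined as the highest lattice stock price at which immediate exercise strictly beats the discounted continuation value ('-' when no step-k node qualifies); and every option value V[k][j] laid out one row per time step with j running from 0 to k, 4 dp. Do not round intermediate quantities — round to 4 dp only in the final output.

price = 12.9258
boundary = - - - 106.4663 97.3650 106.4663 116.4183 106.4663 116.4183
tree:
12.9258
18.5557 7.7911
25.8601 11.9169 4.0064
34.8937 17.6874 6.6366 1.5812
43.9950 25.3484 10.7014 2.8943 0.3650
52.3182 34.8937 16.6871 5.2028 0.7576 0.0000
59.9299 43.9950 24.9417 9.1290 1.5724 0.0000 0.0000
66.8909 52.3182 34.8937 15.4823 3.2637 0.0000 0.0000 0.0000
73.2569 59.9299 43.9950 24.9417 6.7739 0.0000 0.0000 0.0000 0.0000
79.0787 66.8909 52.3182 34.8937 14.0595 0.0000 0.0000 0.0000 0.0000 0.0000

params: Δt=0.08756 u=1.09348 d=0.91452 q=0.51498 e^(-rΔt)=0.99337
t_9 payoffs: 79.0787 66.8909 52.3182 34.8937 14.0595 0.0000 0.0000 0.0000 0.0000 0.0000
t_8: node(8,0) S=68.1031 payoff=73.2569 vs cont=72.3194 → 73.2569 [stop]  node(8,1) S=81.4301 payoff=59.9299 vs cont=58.9924 → 59.9299 [stop]  node(8,2) S=97.3650 payoff=43.9950 vs cont=43.0575 → 43.9950 [stop]  node(8,3) S=116.4183 payoff=24.9417 vs cont=24.0042 → 24.9417 [stop]  node(8,4) S=139.2000 payoff=2.1600 vs cont=6.7739 → 6.7739 [wait]  node(8,5) S=166.4399 payoff=0.0000 vs cont=0.0000 → 0.0000 [wait]  node(8,6) S=199.0103 payoff=0.0000 vs cont=0.0000 → 0.0000 [wait]  node(8,7) S=237.9543 payoff=0.0000 vs cont=0.0000 → 0.0000 [wait]  node(8,8) S=284.5193 payoff=0.0000 vs cont=0.0000 → 0.0000 [wait]  ⇒ S*(8)=116.4183
t_7: node(7,0) S=74.4691 payoff=66.8909 vs cont=65.9534 → 66.8909 [stop]  node(7,1) S=89.0418 payoff=52.3182 vs cont=51.3807 → 52.3182 [stop]  node(7,2) S=106.4663 payoff=34.8937 vs cont=33.9562 → 34.8937 [stop]  node(7,3) S=127.3005 payoff=14.0595 vs cont=15.4823 → 15.4823 [wait]  node(7,4) S=152.2118 payoff=0.0000 vs cont=3.2637 → 3.2637 [wait]  node(7,5) S=181.9979 payoff=0.0000 vs cont=0.0000 → 0.0000 [wait]  node(7,6) S=217.6128 payoff=0.0000 vs cont=0.0000 → 0.0000 [wait]  node(7,7) S=260.1972 payoff=0.0000 vs cont=0.0000 → 0.0000 [wait]  ⇒ S*(7)=106.4663
t_6: node(6,0) S=81.4301 payoff=59.9299 vs cont=58.9924 → 59.9299 [stop]  node(6,1) S=97.3650 payoff=43.9950 vs cont=43.0575 → 43.9950 [stop]  node(6,2) S=116.4183 payoff=24.9417 vs cont=24.7321 → 24.9417 [stop]  node(6,3) S=139.2000 payoff=2.1600 vs cont=9.1290 → 9.1290 [wait]  node(6,4) S=166.4399 payoff=0.0000 vs cont=1.5724 → 1.5724 [wait]  node(6,5) S=199.0103 payoff=0.0000 vs cont=0.0000 → 0.0000 [wait]  node(6,6) S=237.9543 payoff=0.0000 vs cont=0.0000 → 0.0000 [wait]  ⇒ S*(6)=116.4183
t_5: node(5,0) S=89.0418 payoff=52.3182 vs cont=51.3807 → 52.3182 [stop]  node(5,1) S=106.4663 payoff=34.8937 vs cont=33.9562 → 34.8937 [stop]  node(5,2) S=127.3005 payoff=14.0595 vs cont=16.6871 → 16.6871 [wait]  node(5,3) S=152.2118 payoff=0.0000 vs cont=5.2028 → 5.2028 [wait]  node(5,4) S=181.9979 payoff=0.0000 vs cont=0.7576 → 0.7576 [wait]  node(5,5) S=217.6128 payoff=0.0000 vs cont=0.0000 → 0.0000 [wait]  ⇒ S*(5)=106.4663
t_4: node(4,0) S=97.3650 payoff=43.9950 vs cont=43.0575 → 43.9950 [stop]  node(4,1) S=116.4183 payoff=24.9417 vs cont=25.3484 → 25.3484 [wait]  node(4,2) S=139.2000 payoff=2.1600 vs cont=10.7014 → 10.7014 [wait]  node(4,3) S=166.4399 payoff=0.0000 vs cont=2.8943 → 2.8943 [wait]  node(4,4) S=199.0103 payoff=0.0000 vs cont=0.3650 → 0.3650 [wait]  ⇒ S*(4)=97.3650
t_3: node(3,0) S=106.4663 payoff=34.8937 vs cont=34.1642 → 34.8937 [stop]  node(3,1) S=127.3005 payoff=14.0595 vs cont=17.6874 → 17.6874 [wait]  node(3,2) S=152.2118 payoff=0.0000 vs cont=6.6366 → 6.6366 [wait]  node(3,3) S=181.9979 payoff=0.0000 vs cont=1.5812 → 1.5812 [wait]  ⇒ S*(3)=106.4663
t_2: node(2,0) S=116.4183 payoff=24.9417 vs cont=25.8601 → 25.8601 [wait]  node(2,1) S=139.2000 payoff=2.1600 vs cont=11.9169 → 11.9169 [wait]  node(2,2) S=166.4399 payoff=0.0000 vs cont=4.0064 → 4.0064 [wait]  ⇒ S*(2)=-
t_1: node(1,0) S=127.3005 payoff=14.0595 vs cont=18.5557 → 18.5557 [wait]  node(1,1) S=152.2118 payoff=0.0000 vs cont=7.7911 → 7.7911 [wait]  ⇒ S*(1)=-
t_0: node(0,0) S=139.2000 payoff=2.1600 vs cont=12.9258 → 12.9258 [wait]  ⇒ S*(0)=-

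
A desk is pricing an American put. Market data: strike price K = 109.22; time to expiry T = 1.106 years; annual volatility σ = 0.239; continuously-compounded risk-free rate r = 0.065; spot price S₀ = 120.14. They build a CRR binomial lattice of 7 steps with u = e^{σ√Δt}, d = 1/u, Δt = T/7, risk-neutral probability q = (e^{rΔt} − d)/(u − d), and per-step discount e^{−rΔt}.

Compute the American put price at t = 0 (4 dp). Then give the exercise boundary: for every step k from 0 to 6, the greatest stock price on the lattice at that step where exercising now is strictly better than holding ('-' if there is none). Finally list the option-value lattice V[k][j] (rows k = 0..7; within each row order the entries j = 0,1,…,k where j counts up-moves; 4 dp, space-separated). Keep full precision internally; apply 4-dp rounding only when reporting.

price = 4.4220
boundary = - - - 90.3468 82.1589 90.3468 99.3507
tree:
4.4220
7.4294 1.8465
12.0853 3.4538 0.4602
18.8732 6.3134 0.9903 0.0000
27.0611 11.1783 2.1311 0.0000 0.0000
34.5070 18.8732 4.5861 0.0000 0.0000 0.0000
41.2780 27.0611 9.8693 0.0000 0.0000 0.0000 0.0000
47.4354 34.5070 18.8732 0.0000 0.0000 0.0000 0.0000 0.0000

Δt=0.15800  u=1.09966  d=0.90937  q=0.53052  discount=0.98978
step 7 (expiry): payoffs max(K−S,0) = 47.4354 34.5070 18.8732 0.0000 0.0000 0.0000 0.0000 0.0000
step 6: (k=6,j=0): S=67.9420, (K−S)⁺=41.2780, hold=40.1621 ⇒ V=41.2780 exercise | (k=6,j=1): S=82.1589, (K−S)⁺=27.0611, hold=25.9451 ⇒ V=27.0611 exercise | (k=6,j=2): S=99.3507, (K−S)⁺=9.8693, hold=8.7701 ⇒ V=9.8693 exercise | (k=6,j=3): S=120.1400, (K−S)⁺=0.0000, hold=0.0000 ⇒ V=0.0000 continue | (k=6,j=4): S=145.2794, (K−S)⁺=0.0000, hold=0.0000 ⇒ V=0.0000 continue | (k=6,j=5): S=175.6793, (K−S)⁺=0.0000, hold=0.0000 ⇒ V=0.0000 continue | (k=6,j=6): S=212.4404, (K−S)⁺=0.0000, hold=0.0000 ⇒ V=0.0000 continue  boundary S*=99.3507
step 5: (k=5,j=0): S=74.7130, (K−S)⁺=34.5070, hold=33.3910 ⇒ V=34.5070 exercise | (k=5,j=1): S=90.3468, (K−S)⁺=18.8732, hold=17.7572 ⇒ V=18.8732 exercise | (k=5,j=2): S=109.2520, (K−S)⁺=0.0000, hold=4.5861 ⇒ V=4.5861 continue | (k=5,j=3): S=132.1131, (K−S)⁺=0.0000, hold=0.0000 ⇒ V=0.0000 continue | (k=5,j=4): S=159.7579, (K−S)⁺=0.0000, hold=0.0000 ⇒ V=0.0000 continue | (k=5,j=5): S=193.1874, (K−S)⁺=0.0000, hold=0.0000 ⇒ V=0.0000 continue  boundary S*=90.3468
step 4: (k=4,j=0): S=82.1589, (K−S)⁺=27.0611, hold=25.9451 ⇒ V=27.0611 exercise | (k=4,j=1): S=99.3507, (K−S)⁺=9.8693, hold=11.1783 ⇒ V=11.1783 continue | (k=4,j=2): S=120.1400, (K−S)⁺=0.0000, hold=2.1311 ⇒ V=2.1311 continue | (k=4,j=3): S=145.2794, (K−S)⁺=0.0000, hold=0.0000 ⇒ V=0.0000 continue | (k=4,j=4): S=175.6793, (K−S)⁺=0.0000, hold=0.0000 ⇒ V=0.0000 continue  boundary S*=82.1589
step 3: (k=3,j=0): S=90.3468, (K−S)⁺=18.8732, hold=18.4446 ⇒ V=18.8732 exercise | (k=3,j=1): S=109.2520, (K−S)⁺=0.0000, hold=6.3134 ⇒ V=6.3134 continue | (k=3,j=2): S=132.1131, (K−S)⁺=0.0000, hold=0.9903 ⇒ V=0.9903 continue | (k=3,j=3): S=159.7579, (K−S)⁺=0.0000, hold=0.0000 ⇒ V=0.0000 continue  boundary S*=90.3468
step 2: (k=2,j=0): S=99.3507, (K−S)⁺=9.8693, hold=12.0853 ⇒ V=12.0853 continue | (k=2,j=1): S=120.1400, (K−S)⁺=0.0000, hold=3.4538 ⇒ V=3.4538 continue | (k=2,j=2): S=145.2794, (K−S)⁺=0.0000, hold=0.4602 ⇒ V=0.4602 continue  boundary S*=-
step 1: (k=1,j=0): S=109.2520, (K−S)⁺=0.0000, hold=7.4294 ⇒ V=7.4294 continue | (k=1,j=1): S=132.1131, (K−S)⁺=0.0000, hold=1.8465 ⇒ V=1.8465 continue  boundary S*=-
step 0: (k=0,j=0): S=120.1400, (K−S)⁺=0.0000, hold=4.4220 ⇒ V=4.4220 continue  boundary S*=-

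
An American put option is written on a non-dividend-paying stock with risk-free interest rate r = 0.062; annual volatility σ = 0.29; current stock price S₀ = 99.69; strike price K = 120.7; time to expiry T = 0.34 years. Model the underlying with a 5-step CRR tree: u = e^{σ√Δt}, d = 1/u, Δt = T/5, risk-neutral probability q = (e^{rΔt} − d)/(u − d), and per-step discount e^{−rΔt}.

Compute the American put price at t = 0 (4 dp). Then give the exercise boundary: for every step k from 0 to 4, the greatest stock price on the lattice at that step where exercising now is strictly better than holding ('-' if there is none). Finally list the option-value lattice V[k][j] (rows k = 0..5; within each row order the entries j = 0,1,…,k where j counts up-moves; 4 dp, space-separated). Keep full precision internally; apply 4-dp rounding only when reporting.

Δt=0.06800, u=1.07856, d=0.92717, q=0.50901, disc=e^(-rΔt)=0.99579
k=5 terminal: V=max(K-S,0) → 52.3971 41.2445 28.2708 13.1788 0.0000 0.0000
k=4: j=0 S=73.6684 intr=47.0316 cont=46.5238 V=47.0316[EX]; j=1 S=85.6972 intr=35.0028 cont=34.4950 V=35.0028[EX]; j=2 S=99.6900 intr=21.0100 cont=20.5022 V=21.0100[EX]; j=3 S=115.9676 intr=4.7324 cont=6.4434 V=6.4434[hold]; j=4 S=134.9030 intr=0.0000 cont=0.0000 V=0.0000[hold]  S*(4)=99.6900
k=3: j=0 S=79.4555 intr=41.2445 cont=40.7367 V=41.2445[EX]; j=1 S=92.4292 intr=28.2708 cont=27.7630 V=28.2708[EX]; j=2 S=107.5212 intr=13.1788 cont=13.5383 V=13.5383[hold]; j=3 S=125.0775 intr=0.0000 cont=3.1503 V=3.1503[hold]  S*(3)=92.4292
k=2: j=0 S=85.6972 intr=35.0028 cont=34.4950 V=35.0028[EX]; j=1 S=99.6900 intr=21.0100 cont=20.6844 V=21.0100[EX]; j=2 S=115.9676 intr=4.7324 cont=8.2160 V=8.2160[hold]  S*(2)=99.6900
k=1: j=0 S=92.4292 intr=28.2708 cont=27.7630 V=28.2708[EX]; j=1 S=107.5212 intr=13.1788 cont=14.4367 V=14.4367[hold]  S*(1)=92.4292
k=0: j=0 S=99.6900 intr=21.0100 cont=21.1398 V=21.1398[hold]  S*(0)=-

price = 21.1398
boundary = - 92.4292 99.6900 92.4292 99.6900
tree:
21.1398
28.2708 14.4367
35.0028 21.0100 8.2160
41.2445 28.2708 13.5383 3.1503
47.0316 35.0028 21.0100 6.4434 0.0000
52.3971 41.2445 28.2708 13.1788 0.0000 0.0000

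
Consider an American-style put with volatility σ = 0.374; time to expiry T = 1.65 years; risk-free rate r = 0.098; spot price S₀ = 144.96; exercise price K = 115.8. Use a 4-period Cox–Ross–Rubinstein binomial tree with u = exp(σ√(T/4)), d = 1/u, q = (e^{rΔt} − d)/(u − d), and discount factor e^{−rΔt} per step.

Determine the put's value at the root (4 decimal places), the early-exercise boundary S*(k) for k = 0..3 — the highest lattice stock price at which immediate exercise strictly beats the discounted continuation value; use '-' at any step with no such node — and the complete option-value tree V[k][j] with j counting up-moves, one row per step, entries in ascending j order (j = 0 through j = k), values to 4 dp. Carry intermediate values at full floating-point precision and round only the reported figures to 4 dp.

price = 8.0397
boundary = - - - 70.5160
tree:
8.0397
14.8937 2.4769
26.6568 5.4328 0.0000
45.2840 11.9165 0.0000 0.0000
60.3415 26.1381 0.0000 0.0000 0.0000

params: Δt=0.41250 u=1.27151 d=0.78647 q=0.52529 e^(-rΔt)=0.96038
t_4 payoffs: 60.3415 26.1381 0.0000 0.0000 0.0000
t_3: node(3,0) S=70.5160 payoff=45.2840 vs cont=40.6961 → 45.2840 [stop]  node(3,1) S=114.0061 payoff=1.7939 vs cont=11.9165 → 11.9165 [wait]  node(3,2) S=184.3182 payoff=0.0000 vs cont=0.0000 → 0.0000 [wait]  node(3,3) S=297.9946 payoff=0.0000 vs cont=0.0000 → 0.0000 [wait]  ⇒ S*(3)=70.5160
t_2: node(2,0) S=89.6619 payoff=26.1381 vs cont=26.6568 → 26.6568 [wait]  node(2,1) S=144.9600 payoff=0.0000 vs cont=5.4328 → 5.4328 [wait]  node(2,2) S=234.3626 payoff=0.0000 vs cont=0.0000 → 0.0000 [wait]  ⇒ S*(2)=-
t_1: node(1,0) S=114.0061 payoff=1.7939 vs cont=14.8937 → 14.8937 [wait]  node(1,1) S=184.3182 payoff=0.0000 vs cont=2.4769 → 2.4769 [wait]  ⇒ S*(1)=-
t_0: node(0,0) S=144.9600 payoff=0.0000 vs cont=8.0397 → 8.0397 [wait]  ⇒ S*(0)=-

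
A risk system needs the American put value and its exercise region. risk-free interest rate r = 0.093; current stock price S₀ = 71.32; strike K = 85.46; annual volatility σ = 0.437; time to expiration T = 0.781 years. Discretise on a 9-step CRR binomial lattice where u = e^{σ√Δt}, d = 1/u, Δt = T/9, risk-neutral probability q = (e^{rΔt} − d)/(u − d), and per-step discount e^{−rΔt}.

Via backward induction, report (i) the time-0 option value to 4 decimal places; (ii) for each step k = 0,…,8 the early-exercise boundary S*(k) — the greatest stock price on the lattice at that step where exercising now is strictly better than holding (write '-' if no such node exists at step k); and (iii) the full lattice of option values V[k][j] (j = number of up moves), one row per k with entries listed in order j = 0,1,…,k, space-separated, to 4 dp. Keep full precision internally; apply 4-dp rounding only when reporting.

Δt=0.08678, u=1.13738, d=0.87921, q=0.49925, disc=e^(-rΔt)=0.99196
k=9 terminal: V=max(K-S,0) → 63.0705 56.4960 47.9908 36.9882 22.7548 4.3417 0.0000 0.0000 0.0000 0.0000
k=8: j=0 S=25.4655 intr=59.9945 cont=59.3076 V=59.9945[EX]; j=1 S=32.9432 intr=52.5168 cont=51.8298 V=52.5168[EX]; j=2 S=42.6169 intr=42.8431 cont=42.1562 V=42.8431[EX]; j=3 S=55.1311 intr=30.3289 cont=29.6420 V=30.3289[EX]; j=4 S=71.3200 intr=14.1400 cont=13.4531 V=14.1400[EX]; j=5 S=92.2627 intr=0.0000 cont=2.1566 V=2.1566[hold]; j=6 S=119.3552 intr=0.0000 cont=0.0000 V=0.0000[hold]; j=7 S=154.4032 intr=0.0000 cont=0.0000 V=0.0000[hold]; j=8 S=199.7429 intr=0.0000 cont=0.0000 V=0.0000[hold]  S*(8)=71.3200
k=7: j=0 S=28.9640 intr=56.4960 cont=55.8091 V=56.4960[EX]; j=1 S=37.4692 intr=47.9908 cont=47.3039 V=47.9908[EX]; j=2 S=48.4718 intr=36.9882 cont=36.3013 V=36.9882[EX]; j=3 S=62.7052 intr=22.7548 cont=22.0678 V=22.7548[EX]; j=4 S=81.1183 intr=4.3417 cont=8.0918 V=8.0918[hold]; j=5 S=104.9382 intr=0.0000 cont=1.0713 V=1.0713[hold]; j=6 S=135.7528 intr=0.0000 cont=0.0000 V=0.0000[hold]; j=7 S=175.6159 intr=0.0000 cont=0.0000 V=0.0000[hold]  S*(7)=62.7052
k=6: j=0 S=32.9432 intr=52.5168 cont=51.8298 V=52.5168[EX]; j=1 S=42.6169 intr=42.8431 cont=42.1562 V=42.8431[EX]; j=2 S=55.1311 intr=30.3289 cont=29.6420 V=30.3289[EX]; j=3 S=71.3200 intr=14.1400 cont=15.3103 V=15.3103[hold]; j=4 S=92.2627 intr=0.0000 cont=4.5499 V=4.5499[hold]; j=5 S=119.3552 intr=0.0000 cont=0.5321 V=0.5321[hold]; j=6 S=154.4032 intr=0.0000 cont=0.0000 V=0.0000[hold]  S*(6)=55.1311
k=5: j=0 S=37.4692 intr=47.9908 cont=47.3039 V=47.9908[EX]; j=1 S=48.4718 intr=36.9882 cont=36.3013 V=36.9882[EX]; j=2 S=62.7052 intr=22.7548 cont=22.6474 V=22.7548[EX]; j=3 S=81.1183 intr=4.3417 cont=9.8583 V=9.8583[hold]; j=4 S=104.9382 intr=0.0000 cont=2.5236 V=2.5236[hold]; j=5 S=135.7528 intr=0.0000 cont=0.2643 V=0.2643[hold]  S*(5)=62.7052
k=4: j=0 S=42.6169 intr=42.8431 cont=42.1562 V=42.8431[EX]; j=1 S=55.1311 intr=30.3289 cont=29.6420 V=30.3289[EX]; j=2 S=71.3200 intr=14.1400 cont=16.1851 V=16.1851[hold]; j=3 S=92.2627 intr=0.0000 cont=6.1467 V=6.1467[hold]; j=4 S=119.3552 intr=0.0000 cont=1.3844 V=1.3844[hold]  S*(4)=55.1311
k=3: j=0 S=48.4718 intr=36.9882 cont=36.3013 V=36.9882[EX]; j=1 S=62.7052 intr=22.7548 cont=23.0806 V=23.0806[hold]; j=2 S=81.1183 intr=4.3417 cont=11.0836 V=11.0836[hold]; j=3 S=104.9382 intr=0.0000 cont=3.7389 V=3.7389[hold]  S*(3)=48.4718
k=2: j=0 S=55.1311 intr=30.3289 cont=29.8034 V=30.3289[EX]; j=1 S=71.3200 intr=14.1400 cont=16.9538 V=16.9538[hold]; j=2 S=92.2627 intr=0.0000 cont=7.3572 V=7.3572[hold]  S*(2)=55.1311
k=1: j=0 S=62.7052 intr=22.7548 cont=23.4613 V=23.4613[hold]; j=1 S=81.1183 intr=4.3417 cont=12.0649 V=12.0649[hold]  S*(1)=-
k=0: j=0 S=71.3200 intr=14.1400 cont=17.6289 V=17.6289[hold]  S*(0)=-

price = 17.6289
boundary = - - 55.1311 48.4718 55.1311 62.7052 55.1311 62.7052 71.3200
tree:
17.6289
23.4613 12.0649
30.3289 16.9538 7.3572
36.9882 23.0806 11.0836 3.7389
42.8431 30.3289 16.1851 6.1467 1.3844
47.9908 36.9882 22.7548 9.8583 2.5236 0.2643
52.5168 42.8431 30.3289 15.3103 4.5499 0.5321 0.0000
56.4960 47.9908 36.9882 22.7548 8.0918 1.0713 0.0000 0.0000
59.9945 52.5168 42.8431 30.3289 14.1400 2.1566 0.0000 0.0000 0.0000
63.0705 56.4960 47.9908 36.9882 22.7548 4.3417 0.0000 0.0000 0.0000 0.0000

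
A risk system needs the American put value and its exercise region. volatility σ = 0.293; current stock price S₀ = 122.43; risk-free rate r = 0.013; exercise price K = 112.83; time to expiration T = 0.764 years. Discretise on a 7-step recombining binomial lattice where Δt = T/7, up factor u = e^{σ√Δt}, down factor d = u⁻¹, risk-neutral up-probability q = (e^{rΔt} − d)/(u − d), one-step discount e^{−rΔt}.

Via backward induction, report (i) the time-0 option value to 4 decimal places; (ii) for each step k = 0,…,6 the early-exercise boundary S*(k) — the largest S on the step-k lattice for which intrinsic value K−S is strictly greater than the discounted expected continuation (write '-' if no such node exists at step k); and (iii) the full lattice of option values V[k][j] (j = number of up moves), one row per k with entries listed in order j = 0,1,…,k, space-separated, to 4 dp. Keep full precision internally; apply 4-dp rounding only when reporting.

price = 7.2626
boundary = - - - - 83.1252 91.5739 100.8812
tree:
7.2626
10.8700 3.4247
15.8021 5.6258 1.0801
22.1581 9.0490 1.9802 0.1203
29.7048 14.1498 3.6188 0.2331 0.0000
37.3739 21.2561 6.5892 0.4516 0.0000 0.0000
44.3355 29.7048 11.9488 0.8751 0.0000 0.0000 0.0000
50.6549 37.3739 21.2561 1.6954 0.0000 0.0000 0.0000 0.0000

params: Δt=0.10914 u=1.10164 d=0.90774 q=0.48314 e^(-rΔt)=0.99858
t_7 payoffs: 50.6549 37.3739 21.2561 1.6954 0.0000 0.0000 0.0000 0.0000
t_6: node(6,0) S=68.4945 payoff=44.3355 vs cont=44.1756 → 44.3355 [stop]  node(6,1) S=83.1252 payoff=29.7048 vs cont=29.5448 → 29.7048 [stop]  node(6,2) S=100.8812 payoff=11.9488 vs cont=11.7888 → 11.9488 [stop]  node(6,3) S=122.4300 payoff=0.0000 vs cont=0.8751 → 0.8751 [wait]  node(6,4) S=148.5817 payoff=0.0000 vs cont=0.0000 → 0.0000 [wait]  node(6,5) S=180.3195 payoff=0.0000 vs cont=0.0000 → 0.0000 [wait]  node(6,6) S=218.8367 payoff=0.0000 vs cont=0.0000 → 0.0000 [wait]  ⇒ S*(6)=100.8812
t_5: node(5,0) S=75.4561 payoff=37.3739 vs cont=37.2140 → 37.3739 [stop]  node(5,1) S=91.5739 payoff=21.2561 vs cont=21.0961 → 21.2561 [stop]  node(5,2) S=111.1346 payoff=1.6954 vs cont=6.5892 → 6.5892 [wait]  node(5,3) S=134.8735 payoff=0.0000 vs cont=0.4516 → 0.4516 [wait]  node(5,4) S=163.6832 payoff=0.0000 vs cont=0.0000 → 0.0000 [wait]  node(5,5) S=198.6468 payoff=0.0000 vs cont=0.0000 → 0.0000 [wait]  ⇒ S*(5)=91.5739
t_4: node(4,0) S=83.1252 payoff=29.7048 vs cont=29.5448 → 29.7048 [stop]  node(4,1) S=100.8812 payoff=11.9488 vs cont=14.1498 → 14.1498 [wait]  node(4,2) S=122.4300 payoff=0.0000 vs cont=3.6188 → 3.6188 [wait]  node(4,3) S=148.5817 payoff=0.0000 vs cont=0.2331 → 0.2331 [wait]  node(4,4) S=180.3195 payoff=0.0000 vs cont=0.0000 → 0.0000 [wait]  ⇒ S*(4)=83.1252
t_3: node(3,0) S=91.5739 payoff=21.2561 vs cont=22.1581 → 22.1581 [wait]  node(3,1) S=111.1346 payoff=1.6954 vs cont=9.0490 → 9.0490 [wait]  node(3,2) S=134.8735 payoff=0.0000 vs cont=1.9802 → 1.9802 [wait]  node(3,3) S=163.6832 payoff=0.0000 vs cont=0.1203 → 0.1203 [wait]  ⇒ S*(3)=-
t_2: node(2,0) S=100.8812 payoff=11.9488 vs cont=15.8021 → 15.8021 [wait]  node(2,1) S=122.4300 payoff=0.0000 vs cont=5.6258 → 5.6258 [wait]  node(2,2) S=148.5817 payoff=0.0000 vs cont=1.0801 → 1.0801 [wait]  ⇒ S*(2)=-
t_1: node(1,0) S=111.1346 payoff=1.6954 vs cont=10.8700 → 10.8700 [wait]  node(1,1) S=134.8735 payoff=0.0000 vs cont=3.4247 → 3.4247 [wait]  ⇒ S*(1)=-
t_0: node(0,0) S=122.4300 payoff=0.0000 vs cont=7.2626 → 7.2626 [wait]  ⇒ S*(0)=-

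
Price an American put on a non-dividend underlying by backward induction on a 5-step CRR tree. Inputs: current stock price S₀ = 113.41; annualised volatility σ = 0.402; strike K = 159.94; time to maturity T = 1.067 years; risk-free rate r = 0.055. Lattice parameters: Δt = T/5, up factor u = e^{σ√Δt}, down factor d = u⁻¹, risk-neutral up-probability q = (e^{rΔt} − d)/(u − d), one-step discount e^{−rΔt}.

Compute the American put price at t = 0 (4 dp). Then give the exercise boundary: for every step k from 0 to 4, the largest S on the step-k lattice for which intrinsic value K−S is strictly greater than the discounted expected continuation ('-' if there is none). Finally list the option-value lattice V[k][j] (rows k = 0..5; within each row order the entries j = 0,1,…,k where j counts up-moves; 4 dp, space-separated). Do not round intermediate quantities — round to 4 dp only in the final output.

Δt=0.21340  u=1.20407  d=0.83052  q=0.48531  discount=0.98833
step 5 (expiry): payoffs max(K−S,0) = 115.1276 94.9720 65.7509 23.3868 0.0000 0.0000
step 4: (k=4,j=0): S=53.9571, (K−S)⁺=105.9829, hold=104.1166 ⇒ V=105.9829 exercise | (k=4,j=1): S=78.2258, (K−S)⁺=81.7142, hold=79.8479 ⇒ V=81.7142 exercise | (k=4,j=2): S=113.4100, (K−S)⁺=46.5300, hold=44.6638 ⇒ V=46.5300 exercise | (k=4,j=3): S=164.4192, (K−S)⁺=0.0000, hold=11.8964 ⇒ V=11.8964 continue | (k=4,j=4): S=238.3712, (K−S)⁺=0.0000, hold=0.0000 ⇒ V=0.0000 continue  boundary S*=113.4100
step 3: (k=3,j=0): S=64.9680, (K−S)⁺=94.9720, hold=93.1057 ⇒ V=94.9720 exercise | (k=3,j=1): S=94.1891, (K−S)⁺=65.7509, hold=63.8846 ⇒ V=65.7509 exercise | (k=3,j=2): S=136.5532, (K−S)⁺=23.3868, hold=29.3751 ⇒ V=29.3751 continue | (k=3,j=3): S=197.9717, (K−S)⁺=0.0000, hold=6.0515 ⇒ V=6.0515 continue  boundary S*=94.1891
step 2: (k=2,j=0): S=78.2258, (K−S)⁺=81.7142, hold=79.8479 ⇒ V=81.7142 exercise | (k=2,j=1): S=113.4100, (K−S)⁺=46.5300, hold=47.5361 ⇒ V=47.5361 continue | (k=2,j=2): S=164.4192, (K−S)⁺=0.0000, hold=17.8452 ⇒ V=17.8452 continue  boundary S*=78.2258
step 1: (k=1,j=0): S=94.1891, (K−S)⁺=65.7509, hold=64.3672 ⇒ V=65.7509 exercise | (k=1,j=1): S=136.5532, (K−S)⁺=23.3868, hold=32.7402 ⇒ V=32.7402 continue  boundary S*=94.1891
step 0: (k=0,j=0): S=113.4100, (K−S)⁺=46.5300, hold=49.1501 ⇒ V=49.1501 continue  boundary S*=-

price = 49.1501
boundary = - 94.1891 78.2258 94.1891 113.4100
tree:
49.1501
65.7509 32.7402
81.7142 47.5361 17.8452
94.9720 65.7509 29.3751 6.0515
105.9829 81.7142 46.5300 11.8964 0.0000
115.1276 94.9720 65.7509 23.3868 0.0000 0.0000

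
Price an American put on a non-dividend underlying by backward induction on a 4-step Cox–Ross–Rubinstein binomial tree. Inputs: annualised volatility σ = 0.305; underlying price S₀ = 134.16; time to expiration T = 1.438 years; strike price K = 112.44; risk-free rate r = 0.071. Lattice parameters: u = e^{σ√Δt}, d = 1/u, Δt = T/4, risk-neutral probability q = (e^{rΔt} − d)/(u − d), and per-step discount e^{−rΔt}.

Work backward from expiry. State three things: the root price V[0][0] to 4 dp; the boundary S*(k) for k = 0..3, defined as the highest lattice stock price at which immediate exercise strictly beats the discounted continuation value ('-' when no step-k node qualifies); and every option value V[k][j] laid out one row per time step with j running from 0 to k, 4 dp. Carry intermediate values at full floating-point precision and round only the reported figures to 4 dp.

Δt=0.35950  u=1.20066  d=0.83287  q=0.52470  discount=0.97480
step 4 (expiry): payoffs max(K−S,0) = 47.8834 19.3760 0.0000 0.0000 0.0000
step 3: (k=3,j=0): S=77.5106, (K−S)⁺=34.9294, hold=32.0958 ⇒ V=34.9294 exercise | (k=3,j=1): S=111.7384, (K−S)⁺=0.7016, hold=8.9773 ⇒ V=8.9773 continue | (k=3,j=2): S=161.0808, (K−S)⁺=0.0000, hold=0.0000 ⇒ V=0.0000 continue | (k=3,j=3): S=232.2122, (K−S)⁺=0.0000, hold=0.0000 ⇒ V=0.0000 continue  boundary S*=77.5106
step 2: (k=2,j=0): S=93.0640, (K−S)⁺=19.3760, hold=20.7752 ⇒ V=20.7752 continue | (k=2,j=1): S=134.1600, (K−S)⁺=0.0000, hold=4.1594 ⇒ V=4.1594 continue | (k=2,j=2): S=193.4035, (K−S)⁺=0.0000, hold=0.0000 ⇒ V=0.0000 continue  boundary S*=-
step 1: (k=1,j=0): S=111.7384, (K−S)⁺=0.7016, hold=11.7530 ⇒ V=11.7530 continue | (k=1,j=1): S=161.0808, (K−S)⁺=0.0000, hold=1.9271 ⇒ V=1.9271 continue  boundary S*=-
step 0: (k=0,j=0): S=134.1600, (K−S)⁺=0.0000, hold=6.4311 ⇒ V=6.4311 continue  boundary S*=-

price = 6.4311
boundary = - - - 77.5106
tree:
6.4311
11.7530 1.9271
20.7752 4.1594 0.0000
34.9294 8.9773 0.0000 0.0000
47.8834 19.3760 0.0000 0.0000 0.0000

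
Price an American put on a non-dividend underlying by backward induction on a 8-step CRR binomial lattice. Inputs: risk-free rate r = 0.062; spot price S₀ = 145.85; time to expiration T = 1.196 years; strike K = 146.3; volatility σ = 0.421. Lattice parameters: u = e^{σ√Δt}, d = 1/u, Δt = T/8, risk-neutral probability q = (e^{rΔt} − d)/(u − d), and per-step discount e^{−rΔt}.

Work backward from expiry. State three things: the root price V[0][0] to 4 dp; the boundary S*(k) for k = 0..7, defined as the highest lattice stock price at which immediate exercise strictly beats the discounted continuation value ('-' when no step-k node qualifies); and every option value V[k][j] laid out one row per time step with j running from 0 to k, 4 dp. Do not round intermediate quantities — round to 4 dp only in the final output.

Δt=0.14950  u=1.17678  d=0.84978  q=0.48787  discount=0.99077
step 8 (expiry): payoffs max(K−S,0) = 106.6404 91.3790 70.2450 40.9785 0.4500 0.0000 0.0000 0.0000 0.0000
step 7: (k=7,j=0): S=46.6706, (K−S)⁺=99.6294, hold=98.2796 ⇒ V=99.6294 exercise | (k=7,j=1): S=64.6298, (K−S)⁺=81.6702, hold=80.3204 ⇒ V=81.6702 exercise | (k=7,j=2): S=89.4998, (K−S)⁺=56.8002, hold=55.4504 ⇒ V=56.8002 exercise | (k=7,j=3): S=123.9401, (K−S)⁺=22.3599, hold=21.0101 ⇒ V=22.3599 exercise | (k=7,j=4): S=171.6331, (K−S)⁺=0.0000, hold=0.2283 ⇒ V=0.2283 continue | (k=7,j=5): S=237.6789, (K−S)⁺=0.0000, hold=0.0000 ⇒ V=0.0000 continue | (k=7,j=6): S=329.1395, (K−S)⁺=0.0000, hold=0.0000 ⇒ V=0.0000 continue | (k=7,j=7): S=455.7949, (K−S)⁺=0.0000, hold=0.0000 ⇒ V=0.0000 continue  boundary S*=123.9401
step 6: (k=6,j=0): S=54.9210, (K−S)⁺=91.3790, hold=90.0293 ⇒ V=91.3790 exercise | (k=6,j=1): S=76.0550, (K−S)⁺=70.2450, hold=68.8953 ⇒ V=70.2450 exercise | (k=6,j=2): S=105.3215, (K−S)⁺=40.9785, hold=39.6287 ⇒ V=40.9785 exercise | (k=6,j=3): S=145.8500, (K−S)⁺=0.4500, hold=11.4559 ⇒ V=11.4559 continue | (k=6,j=4): S=201.9742, (K−S)⁺=0.0000, hold=0.1159 ⇒ V=0.1159 continue | (k=6,j=5): S=279.6954, (K−S)⁺=0.0000, hold=0.0000 ⇒ V=0.0000 continue | (k=6,j=6): S=387.3243, (K−S)⁺=0.0000, hold=0.0000 ⇒ V=0.0000 continue  boundary S*=105.3215
step 5: (k=5,j=0): S=64.6298, (K−S)⁺=81.6702, hold=80.3204 ⇒ V=81.6702 exercise | (k=5,j=1): S=89.4998, (K−S)⁺=56.8002, hold=55.4504 ⇒ V=56.8002 exercise | (k=5,j=2): S=123.9401, (K−S)⁺=22.3599, hold=26.3301 ⇒ V=26.3301 continue | (k=5,j=3): S=171.6331, (K−S)⁺=0.0000, hold=5.8687 ⇒ V=5.8687 continue | (k=5,j=4): S=237.6789, (K−S)⁺=0.0000, hold=0.0588 ⇒ V=0.0588 continue | (k=5,j=5): S=329.1395, (K−S)⁺=0.0000, hold=0.0000 ⇒ V=0.0000 continue  boundary S*=89.4998
step 4: (k=4,j=0): S=76.0550, (K−S)⁺=70.2450, hold=68.8953 ⇒ V=70.2450 exercise | (k=4,j=1): S=105.3215, (K−S)⁺=40.9785, hold=41.5478 ⇒ V=41.5478 continue | (k=4,j=2): S=145.8500, (K−S)⁺=0.4500, hold=16.1967 ⇒ V=16.1967 continue | (k=4,j=3): S=201.9742, (K−S)⁺=0.0000, hold=3.0062 ⇒ V=3.0062 continue | (k=4,j=4): S=279.6954, (K−S)⁺=0.0000, hold=0.0298 ⇒ V=0.0298 continue  boundary S*=76.0550
step 3: (k=3,j=0): S=89.4998, (K−S)⁺=56.8002, hold=55.7255 ⇒ V=56.8002 exercise | (k=3,j=1): S=123.9401, (K−S)⁺=22.3599, hold=28.9105 ⇒ V=28.9105 continue | (k=3,j=2): S=171.6331, (K−S)⁺=0.0000, hold=9.6714 ⇒ V=9.6714 continue | (k=3,j=3): S=237.6789, (K−S)⁺=0.0000, hold=1.5398 ⇒ V=1.5398 continue  boundary S*=89.4998
step 2: (k=2,j=0): S=105.3215, (K−S)⁺=40.9785, hold=42.7951 ⇒ V=42.7951 continue | (k=2,j=1): S=145.8500, (K−S)⁺=0.4500, hold=19.3442 ⇒ V=19.3442 continue | (k=2,j=2): S=201.9742, (K−S)⁺=0.0000, hold=5.6516 ⇒ V=5.6516 continue  boundary S*=-
step 1: (k=1,j=0): S=123.9401, (K−S)⁺=22.3599, hold=31.0648 ⇒ V=31.0648 continue | (k=1,j=1): S=171.6331, (K−S)⁺=0.0000, hold=12.5471 ⇒ V=12.5471 continue  boundary S*=-
step 0: (k=0,j=0): S=145.8500, (K−S)⁺=0.4500, hold=21.8273 ⇒ V=21.8273 continue  boundary S*=-

price = 21.8273
boundary = - - - 89.4998 76.0550 89.4998 105.3215 123.9401
tree:
21.8273
31.0648 12.5471
42.7951 19.3442 5.6516
56.8002 28.9105 9.6714 1.5398
70.2450 41.5478 16.1967 3.0062 0.0298
81.6702 56.8002 26.3301 5.8687 0.0588 0.0000
91.3790 70.2450 40.9785 11.4559 0.1159 0.0000 0.0000
99.6294 81.6702 56.8002 22.3599 0.2283 0.0000 0.0000 0.0000
106.6404 91.3790 70.2450 40.9785 0.4500 0.0000 0.0000 0.0000 0.0000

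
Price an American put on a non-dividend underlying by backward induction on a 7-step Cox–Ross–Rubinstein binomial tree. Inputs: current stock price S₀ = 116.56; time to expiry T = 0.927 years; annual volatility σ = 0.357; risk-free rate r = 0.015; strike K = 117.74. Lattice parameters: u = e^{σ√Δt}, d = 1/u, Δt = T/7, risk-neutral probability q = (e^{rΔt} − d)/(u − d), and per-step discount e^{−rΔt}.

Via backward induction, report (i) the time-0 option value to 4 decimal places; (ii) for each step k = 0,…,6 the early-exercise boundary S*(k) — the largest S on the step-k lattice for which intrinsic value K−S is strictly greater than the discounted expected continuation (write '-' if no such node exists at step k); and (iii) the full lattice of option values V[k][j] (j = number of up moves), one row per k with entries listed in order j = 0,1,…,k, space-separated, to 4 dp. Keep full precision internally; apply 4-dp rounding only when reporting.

Δt=0.13243, u=1.13873, d=0.87817, q=0.47520, disc=e^(-rΔt)=0.99802
k=7 terminal: V=max(K-S,0) → 70.7938 56.8645 38.8021 15.3805 0.0000 0.0000 0.0000 0.0000
k=6: j=0 S=53.4591 intr=64.2809 cont=64.0473 V=64.2809[EX]; j=1 S=69.3209 intr=48.4191 cont=48.1855 V=48.4191[EX]; j=2 S=89.8891 intr=27.8509 cont=27.6173 V=27.8509[EX]; j=3 S=116.5600 intr=1.1800 cont=8.0557 V=8.0557[hold]; j=4 S=151.1445 intr=0.0000 cont=0.0000 V=0.0000[hold]; j=5 S=195.9904 intr=0.0000 cont=0.0000 V=0.0000[hold]; j=6 S=254.1427 intr=0.0000 cont=0.0000 V=0.0000[hold]  S*(6)=89.8891
k=5: j=0 S=60.8755 intr=56.8645 cont=56.6308 V=56.8645[EX]; j=1 S=78.9379 intr=38.8021 cont=38.5685 V=38.8021[EX]; j=2 S=102.3595 intr=15.3805 cont=18.4077 V=18.4077[hold]; j=3 S=132.7305 intr=0.0000 cont=4.2193 V=4.2193[hold]; j=4 S=172.1130 intr=0.0000 cont=0.0000 V=0.0000[hold]; j=5 S=223.1805 intr=0.0000 cont=0.0000 V=0.0000[hold]  S*(5)=78.9379
k=4: j=0 S=69.3209 intr=48.4191 cont=48.1855 V=48.4191[EX]; j=1 S=89.8891 intr=27.8509 cont=29.0529 V=29.0529[hold]; j=2 S=116.5600 intr=1.1800 cont=11.6422 V=11.6422[hold]; j=3 S=151.1445 intr=0.0000 cont=2.2099 V=2.2099[hold]; j=4 S=195.9904 intr=0.0000 cont=0.0000 V=0.0000[hold]  S*(4)=69.3209
k=3: j=0 S=78.9379 intr=38.8021 cont=39.1385 V=39.1385[hold]; j=1 S=102.3595 intr=15.3805 cont=20.7382 V=20.7382[hold]; j=2 S=132.7305 intr=0.0000 cont=7.1458 V=7.1458[hold]; j=3 S=172.1130 intr=0.0000 cont=1.1574 V=1.1574[hold]  S*(3)=-
k=2: j=0 S=89.8891 intr=27.8509 cont=30.3344 V=30.3344[hold]; j=1 S=116.5600 intr=1.1800 cont=14.2507 V=14.2507[hold]; j=2 S=151.1445 intr=0.0000 cont=4.2916 V=4.2916[hold]  S*(2)=-
k=1: j=0 S=102.3595 intr=15.3805 cont=22.6464 V=22.6464[hold]; j=1 S=132.7305 intr=0.0000 cont=9.4993 V=9.4993[hold]  S*(1)=-
k=0: j=0 S=116.5600 intr=1.1800 cont=16.3664 V=16.3664[hold]  S*(0)=-

price = 16.3664
boundary = - - - - 69.3209 78.9379 89.8891
tree:
16.3664
22.6464 9.4993
30.3344 14.2507 4.2916
39.1385 20.7382 7.1458 1.1574
48.4191 29.0529 11.6422 2.2099 0.0000
56.8645 38.8021 18.4077 4.2193 0.0000 0.0000
64.2809 48.4191 27.8509 8.0557 0.0000 0.0000 0.0000
70.7938 56.8645 38.8021 15.3805 0.0000 0.0000 0.0000 0.0000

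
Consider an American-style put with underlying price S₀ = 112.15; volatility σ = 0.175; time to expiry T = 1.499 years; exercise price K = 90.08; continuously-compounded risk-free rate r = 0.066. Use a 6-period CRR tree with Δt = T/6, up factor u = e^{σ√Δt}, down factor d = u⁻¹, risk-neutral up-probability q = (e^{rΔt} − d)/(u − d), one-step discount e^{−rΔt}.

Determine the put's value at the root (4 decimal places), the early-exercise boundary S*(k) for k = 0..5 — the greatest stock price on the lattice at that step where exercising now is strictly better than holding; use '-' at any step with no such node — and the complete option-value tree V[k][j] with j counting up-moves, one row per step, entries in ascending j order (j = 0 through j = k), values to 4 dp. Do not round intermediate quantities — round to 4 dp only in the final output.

Δt=0.24983  u=1.09141  d=0.91625  q=0.57306  discount=0.98365
step 6 (expiry): payoffs max(K−S,0) = 23.7255 11.0400 0.0000 0.0000 0.0000 0.0000 0.0000
step 5: (k=5,j=0): S=72.4200, (K−S)⁺=17.6600, hold=16.1868 ⇒ V=17.6600 exercise | (k=5,j=1): S=86.2651, (K−S)⁺=3.8149, hold=4.6363 ⇒ V=4.6363 continue | (k=5,j=2): S=102.7569, (K−S)⁺=0.0000, hold=0.0000 ⇒ V=0.0000 continue | (k=5,j=3): S=122.4017, (K−S)⁺=0.0000, hold=0.0000 ⇒ V=0.0000 continue | (k=5,j=4): S=145.8020, (K−S)⁺=0.0000, hold=0.0000 ⇒ V=0.0000 continue | (k=5,j=5): S=173.6760, (K−S)⁺=0.0000, hold=0.0000 ⇒ V=0.0000 continue  boundary S*=72.4200
step 4: (k=4,j=0): S=79.0400, (K−S)⁺=11.0400, hold=10.0299 ⇒ V=11.0400 exercise | (k=4,j=1): S=94.1506, (K−S)⁺=0.0000, hold=1.9471 ⇒ V=1.9471 continue | (k=4,j=2): S=112.1500, (K−S)⁺=0.0000, hold=0.0000 ⇒ V=0.0000 continue | (k=4,j=3): S=133.5905, (K−S)⁺=0.0000, hold=0.0000 ⇒ V=0.0000 continue | (k=4,j=4): S=159.1299, (K−S)⁺=0.0000, hold=0.0000 ⇒ V=0.0000 continue  boundary S*=79.0400
step 3: (k=3,j=0): S=86.2651, (K−S)⁺=3.8149, hold=5.7339 ⇒ V=5.7339 continue | (k=3,j=1): S=102.7569, (K−S)⁺=0.0000, hold=0.8177 ⇒ V=0.8177 continue | (k=3,j=2): S=122.4017, (K−S)⁺=0.0000, hold=0.0000 ⇒ V=0.0000 continue | (k=3,j=3): S=145.8020, (K−S)⁺=0.0000, hold=0.0000 ⇒ V=0.0000 continue  boundary S*=-
step 2: (k=2,j=0): S=94.1506, (K−S)⁺=0.0000, hold=2.8689 ⇒ V=2.8689 continue | (k=2,j=1): S=112.1500, (K−S)⁺=0.0000, hold=0.3434 ⇒ V=0.3434 continue | (k=2,j=2): S=133.5905, (K−S)⁺=0.0000, hold=0.0000 ⇒ V=0.0000 continue  boundary S*=-
step 1: (k=1,j=0): S=102.7569, (K−S)⁺=0.0000, hold=1.3984 ⇒ V=1.3984 continue | (k=1,j=1): S=122.4017, (K−S)⁺=0.0000, hold=0.1442 ⇒ V=0.1442 continue  boundary S*=-
step 0: (k=0,j=0): S=112.1500, (K−S)⁺=0.0000, hold=0.6685 ⇒ V=0.6685 continue  boundary S*=-

price = 0.6685
boundary = - - - - 79.0400 72.4200
tree:
0.6685
1.3984 0.1442
2.8689 0.3434 0.0000
5.7339 0.8177 0.0000 0.0000
11.0400 1.9471 0.0000 0.0000 0.0000
17.6600 4.6363 0.0000 0.0000 0.0000 0.0000
23.7255 11.0400 0.0000 0.0000 0.0000 0.0000 0.0000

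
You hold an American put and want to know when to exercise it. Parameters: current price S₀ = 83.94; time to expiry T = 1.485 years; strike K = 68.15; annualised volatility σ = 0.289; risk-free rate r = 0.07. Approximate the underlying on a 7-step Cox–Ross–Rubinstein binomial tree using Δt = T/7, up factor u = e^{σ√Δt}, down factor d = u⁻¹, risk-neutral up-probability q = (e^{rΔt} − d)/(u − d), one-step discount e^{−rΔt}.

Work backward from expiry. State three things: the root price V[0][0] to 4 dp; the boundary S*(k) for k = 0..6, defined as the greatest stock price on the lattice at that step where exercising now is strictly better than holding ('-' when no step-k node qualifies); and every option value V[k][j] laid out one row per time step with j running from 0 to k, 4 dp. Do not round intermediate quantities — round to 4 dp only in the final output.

price = 2.8364
boundary = - - - - 49.2870 56.3043 49.2870
tree:
2.8364
4.7844 1.1396
7.8473 2.1256 0.2721
12.4322 3.8868 0.5788 0.0000
18.8630 6.9182 1.2311 0.0000 0.0000
25.0057 11.8457 2.6185 0.0000 0.0000 0.0000
30.3828 18.8630 5.5694 0.0000 0.0000 0.0000 0.0000
35.0898 25.0057 11.8457 0.0000 0.0000 0.0000 0.0000 0.0000

params: Δt=0.21214 u=1.14238 d=0.87537 q=0.52280 e^(-rΔt)=0.98526
t_7 payoffs: 35.0898 25.0057 11.8457 0.0000 0.0000 0.0000 0.0000 0.0000
t_6: node(6,0) S=37.7672 payoff=30.3828 vs cont=29.3783 → 30.3828 [stop]  node(6,1) S=49.2870 payoff=18.8630 vs cont=17.8584 → 18.8630 [stop]  node(6,2) S=64.3207 payoff=3.8293 vs cont=5.5694 → 5.5694 [wait]  node(6,3) S=83.9400 payoff=0.0000 vs cont=0.0000 → 0.0000 [wait]  node(6,4) S=109.5436 payoff=0.0000 vs cont=0.0000 → 0.0000 [wait]  node(6,5) S=142.9570 payoff=0.0000 vs cont=0.0000 → 0.0000 [wait]  node(6,6) S=186.5622 payoff=0.0000 vs cont=0.0000 → 0.0000 [wait]  ⇒ S*(6)=49.2870
t_5: node(5,0) S=43.1443 payoff=25.0057 vs cont=24.0012 → 25.0057 [stop]  node(5,1) S=56.3043 payoff=11.8457 vs cont=11.7375 → 11.8457 [stop]  node(5,2) S=73.4784 payoff=0.0000 vs cont=2.6185 → 2.6185 [wait]  node(5,3) S=95.8911 payoff=0.0000 vs cont=0.0000 → 0.0000 [wait]  node(5,4) S=125.1401 payoff=0.0000 vs cont=0.0000 → 0.0000 [wait]  node(5,5) S=163.3107 payoff=0.0000 vs cont=0.0000 → 0.0000 [wait]  ⇒ S*(5)=56.3043
t_4: node(4,0) S=49.2870 payoff=18.8630 vs cont=17.8584 → 18.8630 [stop]  node(4,1) S=64.3207 payoff=3.8293 vs cont=6.9182 → 6.9182 [wait]  node(4,2) S=83.9400 payoff=0.0000 vs cont=1.2311 → 1.2311 [wait]  node(4,3) S=109.5436 payoff=0.0000 vs cont=0.0000 → 0.0000 [wait]  node(4,4) S=142.9570 payoff=0.0000 vs cont=0.0000 → 0.0000 [wait]  ⇒ S*(4)=49.2870
t_3: node(3,0) S=56.3043 payoff=11.8457 vs cont=12.4322 → 12.4322 [wait]  node(3,1) S=73.4784 payoff=0.0000 vs cont=3.8868 → 3.8868 [wait]  node(3,2) S=95.8911 payoff=0.0000 vs cont=0.5788 → 0.5788 [wait]  node(3,3) S=125.1401 payoff=0.0000 vs cont=0.0000 → 0.0000 [wait]  ⇒ S*(3)=-
t_2: node(2,0) S=64.3207 payoff=3.8293 vs cont=7.8473 → 7.8473 [wait]  node(2,1) S=83.9400 payoff=0.0000 vs cont=2.1256 → 2.1256 [wait]  node(2,2) S=109.5436 payoff=0.0000 vs cont=0.2721 → 0.2721 [wait]  ⇒ S*(2)=-
t_1: node(1,0) S=73.4784 payoff=0.0000 vs cont=4.7844 → 4.7844 [wait]  node(1,1) S=95.8911 payoff=0.0000 vs cont=1.1396 → 1.1396 [wait]  ⇒ S*(1)=-
t_0: node(0,0) S=83.9400 payoff=0.0000 vs cont=2.8364 → 2.8364 [wait]  ⇒ S*(0)=-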